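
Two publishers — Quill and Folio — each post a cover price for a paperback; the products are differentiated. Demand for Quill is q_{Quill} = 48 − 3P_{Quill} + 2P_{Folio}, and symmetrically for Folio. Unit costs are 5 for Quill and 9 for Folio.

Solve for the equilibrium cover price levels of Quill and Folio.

Quill's profit: π = (P_{Quill} − 5)(48 − 3P_{Quill} + 2P_{Folio}).
∂π/∂P_{Quill} = 63 − 6P_{Quill} + 2P_{Folio} = 0 ⇒ P_{Quill} = 10.5 + (1/3)P_{Folio}.
Similarly P_{Folio} = 12.5 + (1/3)P_{Quill}.
Solving the two reaction functions simultaneously: (1 − (1/3)(1/3))P_{Quill} = 10.5 + (1/3)·12.5, so (8/9)P_{Quill} = 44/3 and P_{Quill} = 16.5.
Then P_{Folio} = 12.5 + (1/3)·16.5 = 18.

16.5, 18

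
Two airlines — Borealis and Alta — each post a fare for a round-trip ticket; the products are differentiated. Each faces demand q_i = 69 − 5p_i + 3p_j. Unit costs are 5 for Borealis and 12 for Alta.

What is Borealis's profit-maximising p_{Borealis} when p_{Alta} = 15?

Borealis's profit: π = (p_{Borealis} − 5)(69 − 5p_{Borealis} + 3p_{Alta}).
∂π/∂p_{Borealis} = 94 − 10p_{Borealis} + 3p_{Alta} = 0 ⇒ p_{Borealis} = 9.4 + 0.3p_{Alta}.
At p_{Alta} = 15: p_{Borealis} = 9.4 + 0.3·15 = 13.9.

13.9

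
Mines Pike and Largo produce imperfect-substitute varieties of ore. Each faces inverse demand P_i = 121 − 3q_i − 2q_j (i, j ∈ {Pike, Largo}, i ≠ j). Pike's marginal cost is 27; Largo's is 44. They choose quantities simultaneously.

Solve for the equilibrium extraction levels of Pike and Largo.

12.8125, 8.5625

Mine Pike's profit: π = q_{Pike}(121 − 3q_{Pike} − 2q_{Largo}) − 27q_{Pike}.
∂π/∂q_{Pike} = 94 − 6q_{Pike} − 2q_{Largo} = 0 ⇒ q_{Pike} = 47/3 − (1/3)q_{Largo}.
Similarly q_{Largo} = 77/6 − (1/3)q_{Pike}.
Substituting the second reaction function into the first: q_{Pike} = 47/3 − (1/3)(77/6 − (1/3)q_{Pike}), which gives (8/9)q_{Pike} = 205/18 ⇒ q_{Pike} = 12.8125.
Then q_{Largo} = 77/6 − (1/3)·12.8125 = 8.5625.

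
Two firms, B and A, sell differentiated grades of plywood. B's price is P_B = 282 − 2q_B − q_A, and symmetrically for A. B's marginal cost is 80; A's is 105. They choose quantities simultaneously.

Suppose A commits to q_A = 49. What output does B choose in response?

Firm B's profit: π = q_B(282 − 2q_B − q_A) − 80q_B.
∂π/∂q_B = 202 − 4q_B − q_A = 0 ⇒ q_B = 50.5 − 0.25q_A.
At q_A = 49: q_B = 50.5 − 0.25·49 = 38.25.

38.25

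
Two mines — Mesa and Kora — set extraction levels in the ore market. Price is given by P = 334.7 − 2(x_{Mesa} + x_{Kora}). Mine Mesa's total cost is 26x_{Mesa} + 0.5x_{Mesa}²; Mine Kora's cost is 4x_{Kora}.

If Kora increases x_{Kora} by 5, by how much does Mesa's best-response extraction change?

Mine Mesa's profit: π = x_{Mesa}(334.7 − 2(x_{Mesa} + x_{Kora})) − 26x_{Mesa} − 0.5x_{Mesa}².
∂π/∂x_{Mesa} = 308.7 − 5x_{Mesa} − 2x_{Kora} = 0, so x_{Mesa} = 61.74 − 0.4x_{Kora}.
The reaction-function slope is −0.4, so a 5-unit rise in x_{Kora} moves x_{Mesa} by −0.4 × 5 = −2. Mesa's best response falls — the actions are strategic substitutes.

-2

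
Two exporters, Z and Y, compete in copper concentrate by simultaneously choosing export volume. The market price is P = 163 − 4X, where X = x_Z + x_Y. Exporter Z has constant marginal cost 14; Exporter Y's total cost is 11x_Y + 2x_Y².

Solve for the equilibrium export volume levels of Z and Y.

14.75, 7.75

Exporter Z's profit: π = x_Z(163 − 4(x_Z + x_Y)) − 14x_Z.
∂π/∂x_Z = 149 − 8x_Z − 4x_Y = 0, so x_Z = 18.625 − 0.5x_Y.
For Y: ∂π/∂x_Y = 152 − 12x_Y − 4x_Z = 0 ⇒ x_Y = 38/3 − (1/3)x_Z.
Solving the two reaction functions simultaneously: (1 − (−0.5)(−1/3))x_Z = 18.625 − 0.5·(38/3), so (5/6)x_Z = 295/24 and x_Z = 14.75.
Then x_Y = 38/3 − (1/3)·14.75 = 7.75.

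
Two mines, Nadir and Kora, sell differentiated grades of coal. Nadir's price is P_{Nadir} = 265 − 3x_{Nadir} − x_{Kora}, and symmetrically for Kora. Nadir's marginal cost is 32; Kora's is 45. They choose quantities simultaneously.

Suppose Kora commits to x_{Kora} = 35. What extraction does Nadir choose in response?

33

Mine Nadir's profit: π = x_{Nadir}(265 − 3x_{Nadir} − x_{Kora}) − 32x_{Nadir}.
∂π/∂x_{Nadir} = 233 − 6x_{Nadir} − x_{Kora} = 0 ⇒ x_{Nadir} = 233/6 − (1/6)x_{Kora}.
At x_{Kora} = 35: x_{Nadir} = 233/6 − (1/6)·35 = 33.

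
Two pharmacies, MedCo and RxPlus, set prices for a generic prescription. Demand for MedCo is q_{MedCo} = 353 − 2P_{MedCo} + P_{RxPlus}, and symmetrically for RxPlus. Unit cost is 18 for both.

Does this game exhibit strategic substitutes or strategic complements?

strategic complements

MedCo's profit: π = (P_{MedCo} − 18)(353 − 2P_{MedCo} + P_{RxPlus}).
∂π/∂P_{MedCo} = 389 − 4P_{MedCo} + P_{RxPlus} = 0 ⇒ P_{MedCo} = 97.25 + 0.25P_{RxPlus}.
The best-response slope dP_{MedCo}/dP_{RxPlus} = 0.25 > 0: the reaction function is upward-sloping, so the choices are strategic complements.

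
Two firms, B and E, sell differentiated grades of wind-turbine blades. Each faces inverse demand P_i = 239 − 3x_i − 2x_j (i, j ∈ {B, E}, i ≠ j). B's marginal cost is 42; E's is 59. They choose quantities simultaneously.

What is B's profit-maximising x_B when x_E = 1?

Firm B's profit: π = x_B(239 − 3x_B − 2x_E) − 42x_B.
∂π/∂x_B = 197 − 6x_B − 2x_E = 0 ⇒ x_B = 197/6 − (1/3)x_E.
At x_E = 1: x_B = 197/6 − (1/3)·1 = 32.5.

32.5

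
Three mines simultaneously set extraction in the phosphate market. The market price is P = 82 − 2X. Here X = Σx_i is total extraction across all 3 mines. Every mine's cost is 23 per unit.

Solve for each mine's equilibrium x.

7.375

A representative mine's profit is π_i = x_i(82 − 2X) − 23x_i, with X = x_i + Σ_{j≠i} x_j.
First-order condition: 59 − 4x_i − 2Σ_{j≠i} x_j = 0.
With identical mines, set every x_j = x: then 59 − 4x − 4x = 0, i.e. x = 59/8 = 7.375.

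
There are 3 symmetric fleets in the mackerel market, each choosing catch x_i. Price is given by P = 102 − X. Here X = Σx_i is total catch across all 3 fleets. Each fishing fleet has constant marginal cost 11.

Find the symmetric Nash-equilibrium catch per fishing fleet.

22.75

A representative fishing fleet's profit is π_i = x_i(102 − X) − 11x_i, with X = x_i + Σ_{j≠i} x_j.
First-order condition: 91 − 2x_i − Σ_{j≠i} x_j = 0.
Imposing symmetry (x_j = x for all j) turns Σ_{j≠i} x_j into 2x, so 91 = 4x and x = 22.75.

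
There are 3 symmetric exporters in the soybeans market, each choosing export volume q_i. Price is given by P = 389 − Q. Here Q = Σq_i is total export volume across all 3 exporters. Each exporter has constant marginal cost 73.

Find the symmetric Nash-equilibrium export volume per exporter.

79

A representative exporter's profit is π_i = q_i(389 − Q) − 73q_i, with Q = q_i + Σ_{j≠i} q_j.
First-order condition: 316 − 2q_i − Σ_{j≠i} q_j = 0.
Imposing symmetry (q_j = q for all j) turns Σ_{j≠i} q_j into 2q, so 316 = 4q and q = 79.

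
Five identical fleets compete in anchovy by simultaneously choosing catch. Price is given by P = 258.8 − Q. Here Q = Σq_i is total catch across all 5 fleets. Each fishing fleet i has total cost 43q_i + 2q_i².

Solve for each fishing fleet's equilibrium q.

21.58

A representative fishing fleet's profit is π_i = q_i(258.8 − Q) − 43q_i − 2q_i², with Q = q_i + Σ_{j≠i} q_j.
First-order condition: 215.8 − 6q_i − Σ_{j≠i} q_j = 0.
Imposing symmetry (q_j = q for all j) turns Σ_{j≠i} q_j into 4q, so 215.8 = 10q and q = 21.58.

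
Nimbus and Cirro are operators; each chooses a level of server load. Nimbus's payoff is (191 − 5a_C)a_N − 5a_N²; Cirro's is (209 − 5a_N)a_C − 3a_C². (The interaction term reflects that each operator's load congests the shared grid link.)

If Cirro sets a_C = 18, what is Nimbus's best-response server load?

10.1

Expanding Nimbus's payoff: 191a_N − 5a_Ca_N − 5a_N².
∂π/∂a_N = 191 − 5a_C − 10a_N = 0, so a_N = 19.1 − 0.5a_C.
At a_C = 18: a_N = 19.1 − 0.5·18 = 10.1.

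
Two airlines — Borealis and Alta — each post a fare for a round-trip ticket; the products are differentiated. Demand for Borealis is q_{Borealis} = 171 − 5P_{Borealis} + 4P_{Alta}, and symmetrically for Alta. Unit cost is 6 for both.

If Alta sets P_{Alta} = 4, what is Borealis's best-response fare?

Borealis's profit: π = (P_{Borealis} − 6)(171 − 5P_{Borealis} + 4P_{Alta}).
∂π/∂P_{Borealis} = 201 − 10P_{Borealis} + 4P_{Alta} = 0 ⇒ P_{Borealis} = 20.1 + 0.4P_{Alta}.
At P_{Alta} = 4: P_{Borealis} = 20.1 + 0.4·4 = 21.7.

21.7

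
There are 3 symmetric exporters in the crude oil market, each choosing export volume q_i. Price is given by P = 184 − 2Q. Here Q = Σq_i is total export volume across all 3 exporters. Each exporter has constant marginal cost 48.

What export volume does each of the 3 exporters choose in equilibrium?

17

A representative exporter's profit is π_i = q_i(184 − 2Q) − 48q_i, with Q = q_i + Σ_{j≠i} q_j.
First-order condition: 136 − 4q_i − 2Σ_{j≠i} q_j = 0.
Imposing symmetry (q_j = q for all j) turns Σ_{j≠i} q_j into 2q, so 136 = 8q and q = 17.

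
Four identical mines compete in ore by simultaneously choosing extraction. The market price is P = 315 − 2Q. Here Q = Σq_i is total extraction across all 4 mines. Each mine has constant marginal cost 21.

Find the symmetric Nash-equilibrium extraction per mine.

29.4

A representative mine's profit is π_i = q_i(315 − 2Q) − 21q_i, with Q = q_i + Σ_{j≠i} q_j.
First-order condition: 294 − 4q_i − 2Σ_{j≠i} q_j = 0.
With identical mines, set every q_j = q: then 294 − 4q − 6q = 0, i.e. q = 294/10 = 29.4.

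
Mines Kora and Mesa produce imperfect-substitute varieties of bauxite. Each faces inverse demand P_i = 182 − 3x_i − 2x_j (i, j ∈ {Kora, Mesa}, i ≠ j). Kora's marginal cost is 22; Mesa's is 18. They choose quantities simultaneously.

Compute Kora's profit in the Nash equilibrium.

1170.1875

Mine Kora's profit: π = x_{Kora}(182 − 3x_{Kora} − 2x_{Mesa}) − 22x_{Kora}.
∂π/∂x_{Kora} = 160 − 6x_{Kora} − 2x_{Mesa} = 0 ⇒ x_{Kora} = 80/3 − (1/3)x_{Mesa}.
Similarly x_{Mesa} = 82/3 − (1/3)x_{Kora}.
Solving the two reaction functions simultaneously: (1 − (−1/3)(−1/3))x_{Kora} = 80/3 − (1/3)·(82/3), so (8/9)x_{Kora} = 158/9 and x_{Kora} = 19.75.
Then x_{Mesa} = 82/3 − (1/3)·19.75 = 20.75.
P_{Kora} = 182 − 3·19.75 − 2·20.75 = 81.25.
Profit = (81.25 − 22)·19.75 = 1170.1875.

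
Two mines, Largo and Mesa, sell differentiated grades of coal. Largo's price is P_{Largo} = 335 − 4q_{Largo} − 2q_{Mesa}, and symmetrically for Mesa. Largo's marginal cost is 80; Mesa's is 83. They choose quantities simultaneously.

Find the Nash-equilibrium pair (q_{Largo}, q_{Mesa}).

Mine Largo's profit: π = q_{Largo}(335 − 4q_{Largo} − 2q_{Mesa}) − 80q_{Largo}.
∂π/∂q_{Largo} = 255 − 8q_{Largo} − 2q_{Mesa} = 0 ⇒ q_{Largo} = 31.875 − 0.25q_{Mesa}.
Similarly q_{Mesa} = 31.5 − 0.25q_{Largo}.
Substituting the second reaction function into the first: q_{Largo} = 31.875 − 0.25(31.5 − 0.25q_{Largo}), which gives 0.9375q_{Largo} = 24 ⇒ q_{Largo} = 25.6.
Then q_{Mesa} = 31.5 − 0.25·25.6 = 25.1.

25.6, 25.1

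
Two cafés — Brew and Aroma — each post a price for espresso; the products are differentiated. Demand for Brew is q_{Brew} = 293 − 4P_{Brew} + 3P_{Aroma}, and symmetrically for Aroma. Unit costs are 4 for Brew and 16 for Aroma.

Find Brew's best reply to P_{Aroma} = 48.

56.625

Brew's profit: π = (P_{Brew} − 4)(293 − 4P_{Brew} + 3P_{Aroma}).
∂π/∂P_{Brew} = 309 − 8P_{Brew} + 3P_{Aroma} = 0 ⇒ P_{Brew} = 38.625 + 0.375P_{Aroma}.
At P_{Aroma} = 48: P_{Brew} = 38.625 + 0.375·48 = 56.625.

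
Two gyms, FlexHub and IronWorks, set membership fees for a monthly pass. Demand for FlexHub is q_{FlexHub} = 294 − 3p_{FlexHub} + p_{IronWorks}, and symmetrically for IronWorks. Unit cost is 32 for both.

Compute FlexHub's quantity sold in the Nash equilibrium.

138

FlexHub's profit: π = (p_{FlexHub} − 32)(294 − 3p_{FlexHub} + p_{IronWorks}).
∂π/∂p_{FlexHub} = 390 − 6p_{FlexHub} + p_{IronWorks} = 0 ⇒ p_{FlexHub} = 65 + (1/6)p_{IronWorks}.
Setting p_{FlexHub} = p_{IronWorks} in the reaction function: p_{FlexHub} = 65 + (1/6)p_{FlexHub}, so p_{FlexHub} = 65 / (5/6) = 78.
q_{FlexHub} = 294 − 3·78 + 78 = 138.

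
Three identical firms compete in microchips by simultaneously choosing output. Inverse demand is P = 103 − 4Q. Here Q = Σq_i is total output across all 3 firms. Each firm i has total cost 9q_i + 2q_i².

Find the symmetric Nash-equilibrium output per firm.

4.7

A representative firm's profit is π_i = q_i(103 − 4Q) − 9q_i − 2q_i², with Q = q_i + Σ_{j≠i} q_j.
First-order condition: 94 − 12q_i − 4Σ_{j≠i} q_j = 0.
In a symmetric equilibrium every firm chooses the same q, so Σ_{j≠i} q_j = 2q. The condition becomes 94 − 20q = 0, giving q = 94/20 = 4.7.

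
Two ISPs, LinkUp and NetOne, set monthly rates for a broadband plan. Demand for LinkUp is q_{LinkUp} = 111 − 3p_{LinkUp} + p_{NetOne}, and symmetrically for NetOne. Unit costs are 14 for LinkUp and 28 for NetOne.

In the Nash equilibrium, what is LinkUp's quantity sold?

53.4

LinkUp's profit: π = (p_{LinkUp} − 14)(111 − 3p_{LinkUp} + p_{NetOne}).
∂π/∂p_{LinkUp} = 153 − 6p_{LinkUp} + p_{NetOne} = 0 ⇒ p_{LinkUp} = 25.5 + (1/6)p_{NetOne}.
Similarly p_{NetOne} = 32.5 + (1/6)p_{LinkUp}.
Plugging p_{NetOne} into LinkUp's best response: p_{LinkUp} = 25.5 + (1/6)(32.5 + (1/6)p_{LinkUp}) ⇒ (35/36)p_{LinkUp} = 371/12, so p_{LinkUp} = 31.8.
Then p_{NetOne} = 32.5 + (1/6)·31.8 = 37.8.
q_{LinkUp} = 111 − 3·31.8 + 37.8 = 53.4.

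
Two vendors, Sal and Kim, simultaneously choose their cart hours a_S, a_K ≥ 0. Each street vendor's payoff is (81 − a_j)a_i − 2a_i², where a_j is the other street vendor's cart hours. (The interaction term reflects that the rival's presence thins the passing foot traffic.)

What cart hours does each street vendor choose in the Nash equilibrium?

Sal's payoff is (81 − a_K)a_S − 2a_S².
∂π/∂a_S = 81 − a_K − 4a_S = 0, so a_S = 20.25 − 0.25a_K.
Setting a_S = a_K in the reaction function: a_S = 20.25 − 0.25a_S, so a_S = 20.25 / 1.25 = 16.2.

16.2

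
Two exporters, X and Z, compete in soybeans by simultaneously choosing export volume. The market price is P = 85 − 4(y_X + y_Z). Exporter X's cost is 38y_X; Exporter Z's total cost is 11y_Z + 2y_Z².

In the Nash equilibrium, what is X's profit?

44.89

Exporter X's profit: π = y_X(85 − 4(y_X + y_Z)) − 38y_X.
∂π/∂y_X = 47 − 8y_X − 4y_Z = 0, so y_X = 5.875 − 0.5y_Z.
For Z: ∂π/∂y_Z = 74 − 12y_Z − 4y_X = 0 ⇒ y_Z = 37/6 − (1/3)y_X.
Plugging y_Z into X's best response: y_X = 5.875 − 0.5(37/6 − (1/3)y_X) ⇒ (5/6)y_X = 67/24, so y_X = 3.35.
Then y_Z = 37/6 − (1/3)·3.35 = 5.05.
Price P = 85 − 4·8.4 = 51.4.
X's profit: (51.4 − 38)·3.35 = 44.89.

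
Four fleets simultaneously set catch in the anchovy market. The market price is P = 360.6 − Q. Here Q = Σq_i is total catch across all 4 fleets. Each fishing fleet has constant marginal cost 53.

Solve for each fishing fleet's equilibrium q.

A representative fishing fleet's profit is π_i = q_i(360.6 − Q) − 53q_i, with Q = q_i + Σ_{j≠i} q_j.
First-order condition: 307.6 − 2q_i − Σ_{j≠i} q_j = 0.
In a symmetric equilibrium every fishing fleet chooses the same q, so Σ_{j≠i} q_j = 3q. The condition becomes 307.6 − 5q = 0, giving q = 307.6/5 = 61.52.

61.52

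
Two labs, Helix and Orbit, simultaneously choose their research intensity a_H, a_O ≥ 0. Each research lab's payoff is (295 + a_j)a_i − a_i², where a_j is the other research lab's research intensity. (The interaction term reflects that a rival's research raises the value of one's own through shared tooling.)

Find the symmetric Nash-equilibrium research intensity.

295

Helix's payoff is (295 + a_O)a_H − a_H².
∂π/∂a_H = 295 + a_O − 2a_H = 0, so a_H = 147.5 + 0.5a_O.
Setting a_H = a_O in the reaction function: a_H = 147.5 + 0.5a_H, so a_H = 147.5 / 0.5 = 295.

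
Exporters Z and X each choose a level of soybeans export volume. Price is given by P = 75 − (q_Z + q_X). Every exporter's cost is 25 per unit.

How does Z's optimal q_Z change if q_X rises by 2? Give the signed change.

-1

Exporter Z's profit: π = q_Z(75 − (q_Z + q_X)) − 25q_Z.
∂π/∂q_Z = 50 − 2q_Z − q_X = 0, so q_Z = 25 − 0.5q_X.
The reaction-function slope is −0.5, so a 2-unit rise in q_X moves q_Z by −0.5 × 2 = −1. Z's best response falls — the actions are strategic substitutes.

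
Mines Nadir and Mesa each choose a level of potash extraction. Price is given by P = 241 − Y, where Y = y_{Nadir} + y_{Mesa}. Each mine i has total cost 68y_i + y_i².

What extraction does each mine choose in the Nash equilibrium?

Mine Nadir's profit: π = y_{Nadir}(241 − (y_{Nadir} + y_{Mesa})) − 68y_{Nadir} − y_{Nadir}².
∂π/∂y_{Nadir} = 173 − 4y_{Nadir} − y_{Mesa} = 0, so y_{Nadir} = 43.25 − 0.25y_{Mesa}.
Setting y_{Nadir} = y_{Mesa} in the reaction function: y_{Nadir} = 43.25 − 0.25y_{Nadir}, so y_{Nadir} = 43.25 / 1.25 = 34.6.

34.6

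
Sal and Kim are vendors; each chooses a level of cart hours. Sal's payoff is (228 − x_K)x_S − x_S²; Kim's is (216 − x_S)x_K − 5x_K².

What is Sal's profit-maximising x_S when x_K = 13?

107.5

Expanding Sal's payoff: 228x_S − x_Kx_S − x_S².
∂π/∂x_S = 228 − x_K − 2x_S = 0, so x_S = 114 − 0.5x_K.
At x_K = 13: x_S = 114 − 0.5·13 = 107.5.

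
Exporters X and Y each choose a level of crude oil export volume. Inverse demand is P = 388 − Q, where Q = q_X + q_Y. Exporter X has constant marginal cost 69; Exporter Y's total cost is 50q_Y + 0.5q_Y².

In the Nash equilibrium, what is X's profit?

Exporter X's profit: π = q_X(388 − (q_X + q_Y)) − 69q_X.
∂π/∂q_X = 319 − 2q_X − q_Y = 0, so q_X = 159.5 − 0.5q_Y.
For Y: ∂π/∂q_Y = 338 − 3q_Y − q_X = 0 ⇒ q_Y = 338/3 − (1/3)q_X.
Solving the two reaction functions simultaneously: (1 − (−0.5)(−1/3))q_X = 159.5 − 0.5·(338/3), so (5/6)q_X = 619/6 and q_X = 123.8.
Then q_Y = 338/3 − (1/3)·123.8 = 71.4.
Price P = 388 − 195.2 = 192.8.
X's profit: (192.8 − 69)·123.8 = 15326.44.

15326.44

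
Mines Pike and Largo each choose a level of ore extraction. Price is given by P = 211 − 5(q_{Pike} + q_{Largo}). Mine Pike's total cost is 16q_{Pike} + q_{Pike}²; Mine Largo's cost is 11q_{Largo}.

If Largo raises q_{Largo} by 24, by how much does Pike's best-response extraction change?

Mine Pike's profit: π = q_{Pike}(211 − 5(q_{Pike} + q_{Largo})) − 16q_{Pike} − q_{Pike}².
∂π/∂q_{Pike} = 195 − 12q_{Pike} − 5q_{Largo} = 0, so q_{Pike} = 16.25 − (5/12)q_{Largo}.
The reaction-function slope is −5/12, so a 24-unit rise in q_{Largo} moves q_{Pike} by −5/12 × 24 = −10. Pike's best response falls — the actions are strategic substitutes.

-10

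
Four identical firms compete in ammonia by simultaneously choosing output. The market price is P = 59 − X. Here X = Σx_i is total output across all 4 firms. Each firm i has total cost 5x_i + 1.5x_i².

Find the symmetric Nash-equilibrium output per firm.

A representative firm's profit is π_i = x_i(59 − X) − 5x_i − 1.5x_i², with X = x_i + Σ_{j≠i} x_j.
First-order condition: 54 − 5x_i − Σ_{j≠i} x_j = 0.
Imposing symmetry (x_j = x for all j) turns Σ_{j≠i} x_j into 3x, so 54 = 8x and x = 6.75.

6.75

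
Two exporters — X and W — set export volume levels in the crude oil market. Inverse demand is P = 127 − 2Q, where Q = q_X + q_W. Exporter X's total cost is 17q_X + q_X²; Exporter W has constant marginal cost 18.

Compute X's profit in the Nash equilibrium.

369.63

Exporter X's profit: π = q_X(127 − 2(q_X + q_W)) − 17q_X − q_X².
∂π/∂q_X = 110 − 6q_X − 2q_W = 0, so q_X = 55/3 − (1/3)q_W.
For W: ∂π/∂q_W = 109 − 4q_W − 2q_X = 0 ⇒ q_W = 27.25 − 0.5q_X.
Plugging q_W into X's best response: q_X = 55/3 − (1/3)(27.25 − 0.5q_X) ⇒ (5/6)q_X = 9.25, so q_X = 11.1.
Then q_W = 27.25 − 0.5·11.1 = 21.7.
Price P = 127 − 2·32.8 = 61.4.
X's profit: (61.4 − 17)·11.1 − (11.1)² = 369.63.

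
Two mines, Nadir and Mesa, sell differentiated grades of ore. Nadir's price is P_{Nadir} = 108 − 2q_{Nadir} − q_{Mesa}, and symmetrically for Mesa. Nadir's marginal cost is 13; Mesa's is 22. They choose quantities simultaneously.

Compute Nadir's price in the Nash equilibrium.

52.2

Mine Nadir's profit: π = q_{Nadir}(108 − 2q_{Nadir} − q_{Mesa}) − 13q_{Nadir}.
∂π/∂q_{Nadir} = 95 − 4q_{Nadir} − q_{Mesa} = 0 ⇒ q_{Nadir} = 23.75 − 0.25q_{Mesa}.
Similarly q_{Mesa} = 21.5 − 0.25q_{Nadir}.
Substituting the second reaction function into the first: q_{Nadir} = 23.75 − 0.25(21.5 − 0.25q_{Nadir}), which gives 0.9375q_{Nadir} = 18.375 ⇒ q_{Nadir} = 19.6.
Then q_{Mesa} = 21.5 − 0.25·19.6 = 16.6.
P_{Nadir} = 108 − 2·19.6 − 16.6 = 52.2.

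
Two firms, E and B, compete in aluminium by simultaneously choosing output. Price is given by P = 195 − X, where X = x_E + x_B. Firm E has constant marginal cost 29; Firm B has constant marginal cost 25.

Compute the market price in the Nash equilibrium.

Firm E's profit: π = x_E(195 − (x_E + x_B)) − 29x_E.
∂π/∂x_E = 166 − 2x_E − x_B = 0, so x_E = 83 − 0.5x_B.
By the same steps for B: x_B = 85 − 0.5x_E.
Substituting the second reaction function into the first: x_E = 83 − 0.5(85 − 0.5x_E), which gives 0.75x_E = 40.5 ⇒ x_E = 54.
Then x_B = 85 − 0.5·54 = 58.
Equilibrium price: P = 195 − 112 = 83.

83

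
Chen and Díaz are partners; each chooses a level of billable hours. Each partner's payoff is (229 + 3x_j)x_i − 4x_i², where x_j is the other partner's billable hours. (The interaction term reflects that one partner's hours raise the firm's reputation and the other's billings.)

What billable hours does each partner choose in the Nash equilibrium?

Chen's payoff is (229 + 3x_D)x_C − 4x_C².
∂π/∂x_C = 229 + 3x_D − 8x_C = 0, so x_C = 28.625 + 0.375x_D.
By symmetry x_D = x_C; substituting into the reaction function, 0.625x_C = 28.625 and x_C = 45.8.

45.8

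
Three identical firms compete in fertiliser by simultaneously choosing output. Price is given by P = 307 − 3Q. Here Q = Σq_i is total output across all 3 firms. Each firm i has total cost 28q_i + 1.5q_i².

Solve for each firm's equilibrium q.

18.6

A representative firm's profit is π_i = q_i(307 − 3Q) − 28q_i − 1.5q_i², with Q = q_i + Σ_{j≠i} q_j.
First-order condition: 279 − 9q_i − 3Σ_{j≠i} q_j = 0.
In a symmetric equilibrium every firm chooses the same q, so Σ_{j≠i} q_j = 2q. The condition becomes 279 − 15q = 0, giving q = 279/15 = 18.6.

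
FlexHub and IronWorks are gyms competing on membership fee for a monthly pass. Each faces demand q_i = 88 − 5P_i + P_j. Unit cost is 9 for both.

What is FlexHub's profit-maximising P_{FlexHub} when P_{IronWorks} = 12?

14.5

FlexHub's profit: π = (P_{FlexHub} − 9)(88 − 5P_{FlexHub} + P_{IronWorks}).
∂π/∂P_{FlexHub} = 133 − 10P_{FlexHub} + P_{IronWorks} = 0 ⇒ P_{FlexHub} = 13.3 + 0.1P_{IronWorks}.
At P_{IronWorks} = 12: P_{FlexHub} = 13.3 + 0.1·12 = 14.5.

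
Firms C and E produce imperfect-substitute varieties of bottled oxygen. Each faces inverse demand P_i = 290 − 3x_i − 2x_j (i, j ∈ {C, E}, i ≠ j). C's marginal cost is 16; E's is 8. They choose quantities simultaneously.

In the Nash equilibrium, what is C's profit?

3417.1875

Firm C's profit: π = x_C(290 − 3x_C − 2x_E) − 16x_C.
∂π/∂x_C = 274 − 6x_C − 2x_E = 0 ⇒ x_C = 137/3 − (1/3)x_E.
Similarly x_E = 47 − (1/3)x_C.
Solving the two reaction functions simultaneously: (1 − (−1/3)(−1/3))x_C = 137/3 − (1/3)·47, so (8/9)x_C = 30 and x_C = 33.75.
Then x_E = 47 − (1/3)·33.75 = 35.75.
P_C = 290 − 3·33.75 − 2·35.75 = 117.25.
Profit = (117.25 − 16)·33.75 = 3417.1875.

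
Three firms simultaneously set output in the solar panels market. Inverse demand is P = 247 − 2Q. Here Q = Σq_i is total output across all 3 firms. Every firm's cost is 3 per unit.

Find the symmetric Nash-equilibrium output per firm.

30.5

A representative firm's profit is π_i = q_i(247 − 2Q) − 3q_i, with Q = q_i + Σ_{j≠i} q_j.
First-order condition: 244 − 4q_i − 2Σ_{j≠i} q_j = 0.
With identical firms, set every q_j = q: then 244 − 4q − 4q = 0, i.e. q = 244/8 = 30.5.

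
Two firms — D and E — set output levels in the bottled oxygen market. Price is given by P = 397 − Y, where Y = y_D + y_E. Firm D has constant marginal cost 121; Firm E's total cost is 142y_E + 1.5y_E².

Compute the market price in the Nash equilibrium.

Firm D's profit: π = y_D(397 − (y_D + y_E)) − 121y_D.
∂π/∂y_D = 276 − 2y_D − y_E = 0, so y_D = 138 − 0.5y_E.
For E: ∂π/∂y_E = 255 − 5y_E − y_D = 0 ⇒ y_E = 51 − 0.2y_D.
Plugging y_E into D's best response: y_D = 138 − 0.5(51 − 0.2y_D) ⇒ 0.9y_D = 112.5, so y_D = 125.
Then y_E = 51 − 0.2·125 = 26.
Equilibrium price: P = 397 − 151 = 246.

246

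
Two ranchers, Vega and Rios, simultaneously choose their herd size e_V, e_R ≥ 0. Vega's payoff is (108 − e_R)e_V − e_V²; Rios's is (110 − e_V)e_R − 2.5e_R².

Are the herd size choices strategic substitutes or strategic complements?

strategic substitutes

Expanding Vega's payoff: 108e_V − e_Re_V − e_V².
∂π/∂e_V = 108 − e_R − 2e_V = 0, so e_V = 54 − 0.5e_R.
The best-response slope de_V/de_R = −0.5 < 0: the reaction function is downward-sloping, so the choices are strategic substitutes.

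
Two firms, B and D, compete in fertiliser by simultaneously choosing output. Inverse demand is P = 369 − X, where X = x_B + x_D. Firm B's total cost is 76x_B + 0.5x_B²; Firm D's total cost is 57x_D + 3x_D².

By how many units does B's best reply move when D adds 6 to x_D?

-2

Firm B's profit: π = x_B(369 − (x_B + x_D)) − 76x_B − 0.5x_B².
∂π/∂x_B = 293 − 3x_B − x_D = 0, so x_B = 293/3 − (1/3)x_D.
The reaction-function slope is −1/3, so a 6-unit rise in x_D moves x_B by −1/3 × 6 = −2. B's best response falls — the actions are strategic substitutes.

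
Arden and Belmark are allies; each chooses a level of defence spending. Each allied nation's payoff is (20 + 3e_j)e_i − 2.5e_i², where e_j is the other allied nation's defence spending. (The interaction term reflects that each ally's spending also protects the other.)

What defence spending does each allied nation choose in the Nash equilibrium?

Arden's payoff is (20 + 3e_B)e_A − 2.5e_A².
∂π/∂e_A = 20 + 3e_B − 5e_A = 0, so e_A = 4 + 0.6e_B.
Setting e_A = e_B in the reaction function: e_A = 4 + 0.6e_A, so e_A = 4 / 0.4 = 10.

10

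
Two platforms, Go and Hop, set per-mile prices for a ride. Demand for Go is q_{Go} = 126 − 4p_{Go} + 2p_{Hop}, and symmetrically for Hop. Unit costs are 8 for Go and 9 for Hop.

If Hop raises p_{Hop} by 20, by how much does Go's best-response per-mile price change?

Go's profit: π = (p_{Go} − 8)(126 − 4p_{Go} + 2p_{Hop}).
∂π/∂p_{Go} = 158 − 8p_{Go} + 2p_{Hop} = 0 ⇒ p_{Go} = 19.75 + 0.25p_{Hop}.
The reaction-function slope is 0.25, so a 20-unit rise in p_{Hop} moves p_{Go} by 0.25 × 20 = 5. Go's best response rises — the actions are strategic complements.

5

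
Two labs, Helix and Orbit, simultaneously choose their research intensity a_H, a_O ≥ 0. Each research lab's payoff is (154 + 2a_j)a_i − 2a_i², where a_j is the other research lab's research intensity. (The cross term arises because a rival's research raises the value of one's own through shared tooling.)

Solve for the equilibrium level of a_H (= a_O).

77

Helix's payoff is (154 + 2a_O)a_H − 2a_H².
∂π/∂a_H = 154 + 2a_O − 4a_H = 0, so a_H = 38.5 + 0.5a_O.
The game is symmetric, so in equilibrium a_O = a_H: the reaction function gives 0.5a_H = 38.5, hence a_H = 77.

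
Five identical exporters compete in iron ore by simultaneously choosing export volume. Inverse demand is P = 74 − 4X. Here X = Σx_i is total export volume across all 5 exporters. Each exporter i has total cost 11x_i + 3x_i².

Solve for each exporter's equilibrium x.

2.1

A representative exporter's profit is π_i = x_i(74 − 4X) − 11x_i − 3x_i², with X = x_i + Σ_{j≠i} x_j.
First-order condition: 63 − 14x_i − 4Σ_{j≠i} x_j = 0.
Imposing symmetry (x_j = x for all j) turns Σ_{j≠i} x_j into 4x, so 63 = 30x and x = 2.1.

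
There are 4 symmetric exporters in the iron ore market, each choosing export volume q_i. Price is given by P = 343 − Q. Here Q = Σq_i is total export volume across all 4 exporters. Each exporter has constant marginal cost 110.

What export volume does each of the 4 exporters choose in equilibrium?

A representative exporter's profit is π_i = q_i(343 − Q) − 110q_i, with Q = q_i + Σ_{j≠i} q_j.
First-order condition: 233 − 2q_i − Σ_{j≠i} q_j = 0.
With identical exporters, set every q_j = q: then 233 − 2q − 3q = 0, i.e. q = 233/5 = 46.6.

46.6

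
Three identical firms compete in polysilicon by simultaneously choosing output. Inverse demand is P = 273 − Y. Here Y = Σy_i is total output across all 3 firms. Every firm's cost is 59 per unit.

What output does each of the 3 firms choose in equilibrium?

A representative firm's profit is π_i = y_i(273 − Y) − 59y_i, with Y = y_i + Σ_{j≠i} y_j.
First-order condition: 214 − 2y_i − Σ_{j≠i} y_j = 0.
In a symmetric equilibrium every firm chooses the same y, so Σ_{j≠i} y_j = 2y. The condition becomes 214 − 4y = 0, giving y = 214/4 = 53.5.

53.5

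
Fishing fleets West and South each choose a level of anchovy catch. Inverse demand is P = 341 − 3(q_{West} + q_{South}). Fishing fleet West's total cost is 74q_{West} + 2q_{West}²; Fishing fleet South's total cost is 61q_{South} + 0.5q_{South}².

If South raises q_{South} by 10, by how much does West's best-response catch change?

Fishing fleet West's profit: π = q_{West}(341 − 3(q_{West} + q_{South})) − 74q_{West} − 2q_{West}².
∂π/∂q_{West} = 267 − 10q_{West} − 3q_{South} = 0, so q_{West} = 26.7 − 0.3q_{South}.
The reaction-function slope is −0.3, so a 10-unit rise in q_{South} moves q_{West} by −0.3 × 10 = −3. West's best response falls — the actions are strategic substitutes.

-3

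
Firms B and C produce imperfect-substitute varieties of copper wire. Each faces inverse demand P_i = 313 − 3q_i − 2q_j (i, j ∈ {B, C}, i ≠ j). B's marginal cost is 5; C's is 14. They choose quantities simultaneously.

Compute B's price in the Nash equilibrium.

122.1875

Firm B's profit: π = q_B(313 − 3q_B − 2q_C) − 5q_B.
∂π/∂q_B = 308 − 6q_B − 2q_C = 0 ⇒ q_B = 154/3 − (1/3)q_C.
Similarly q_C = 299/6 − (1/3)q_B.
Solving the two reaction functions simultaneously: (1 − (−1/3)(−1/3))q_B = 154/3 − (1/3)·(299/6), so (8/9)q_B = 625/18 and q_B = 39.0625.
Then q_C = 299/6 − (1/3)·39.0625 = 36.8125.
P_B = 313 − 3·39.0625 − 2·36.8125 = 122.1875.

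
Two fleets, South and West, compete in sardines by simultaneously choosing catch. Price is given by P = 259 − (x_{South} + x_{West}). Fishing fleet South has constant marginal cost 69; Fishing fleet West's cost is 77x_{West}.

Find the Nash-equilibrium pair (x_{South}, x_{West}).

Fishing fleet South's profit: π = x_{South}(259 − (x_{South} + x_{West})) − 69x_{South}.
∂π/∂x_{South} = 190 − 2x_{South} − x_{West} = 0, so x_{South} = 95 − 0.5x_{West}.
By the same steps for West: x_{West} = 91 − 0.5x_{South}.
Substituting the second reaction function into the first: x_{South} = 95 − 0.5(91 − 0.5x_{South}), which gives 0.75x_{South} = 49.5 ⇒ x_{South} = 66.
Then x_{West} = 91 − 0.5·66 = 58.

66, 58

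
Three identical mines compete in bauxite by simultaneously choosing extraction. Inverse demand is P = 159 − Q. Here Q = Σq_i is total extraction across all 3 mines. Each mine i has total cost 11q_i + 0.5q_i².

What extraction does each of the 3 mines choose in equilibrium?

29.6

A representative mine's profit is π_i = q_i(159 − Q) − 11q_i − 0.5q_i², with Q = q_i + Σ_{j≠i} q_j.
First-order condition: 148 − 3q_i − Σ_{j≠i} q_j = 0.
In a symmetric equilibrium every mine chooses the same q, so Σ_{j≠i} q_j = 2q. The condition becomes 148 − 5q = 0, giving q = 148/5 = 29.6.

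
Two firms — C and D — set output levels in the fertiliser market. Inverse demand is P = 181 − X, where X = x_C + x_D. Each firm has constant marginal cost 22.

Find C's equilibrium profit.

2809

Firm C's profit: π = x_C(181 − (x_C + x_D)) − 22x_C.
∂π/∂x_C = 159 − 2x_C − x_D = 0, so x_C = 79.5 − 0.5x_D.
The game is symmetric, so in equilibrium x_D = x_C: the reaction function gives 1.5x_C = 79.5, hence x_C = 53.
Price P = 181 − 106 = 75.
C's profit: (75 − 22)·53 = 2809.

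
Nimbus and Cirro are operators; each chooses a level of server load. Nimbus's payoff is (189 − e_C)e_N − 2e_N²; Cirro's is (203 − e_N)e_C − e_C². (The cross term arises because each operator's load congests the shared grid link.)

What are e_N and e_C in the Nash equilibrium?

Expanding Nimbus's payoff: 189e_N − e_Ce_N − 2e_N².
∂π/∂e_N = 189 − e_C − 4e_N = 0, so e_N = 47.25 − 0.25e_C.
Likewise for Cirro: e_C = 101.5 − 0.5e_N.
Plugging e_C into Nimbus's best response: e_N = 47.25 − 0.25(101.5 − 0.5e_N) ⇒ 0.875e_N = 21.875, so e_N = 25.
Then e_C = 101.5 − 0.5·25 = 89.

25, 89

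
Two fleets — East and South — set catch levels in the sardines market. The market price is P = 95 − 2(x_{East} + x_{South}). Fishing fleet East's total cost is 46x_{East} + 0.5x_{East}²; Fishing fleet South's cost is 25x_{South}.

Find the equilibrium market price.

56.5

Fishing fleet East's profit: π = x_{East}(95 − 2(x_{East} + x_{South})) − 46x_{East} − 0.5x_{East}².
∂π/∂x_{East} = 49 − 5x_{East} − 2x_{South} = 0, so x_{East} = 9.8 − 0.4x_{South}.
For South: ∂π/∂x_{South} = 70 − 4x_{South} − 2x_{East} = 0 ⇒ x_{South} = 17.5 − 0.5x_{East}.
Plugging x_{South} into East's best response: x_{East} = 9.8 − 0.4(17.5 − 0.5x_{East}) ⇒ 0.8x_{East} = 2.8, so x_{East} = 3.5.
Then x_{South} = 17.5 − 0.5·3.5 = 15.75.
Equilibrium price: P = 95 − 2·19.25 = 56.5.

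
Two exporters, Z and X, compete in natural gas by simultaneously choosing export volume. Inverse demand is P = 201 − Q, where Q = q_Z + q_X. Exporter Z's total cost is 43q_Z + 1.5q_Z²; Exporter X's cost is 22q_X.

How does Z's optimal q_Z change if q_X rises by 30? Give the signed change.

Exporter Z's profit: π = q_Z(201 − (q_Z + q_X)) − 43q_Z − 1.5q_Z².
∂π/∂q_Z = 158 − 5q_Z − q_X = 0, so q_Z = 31.6 − 0.2q_X.
The reaction-function slope is −0.2, so a 30-unit rise in q_X moves q_Z by −0.2 × 30 = −6. Z's best response falls — the actions are strategic substitutes.

-6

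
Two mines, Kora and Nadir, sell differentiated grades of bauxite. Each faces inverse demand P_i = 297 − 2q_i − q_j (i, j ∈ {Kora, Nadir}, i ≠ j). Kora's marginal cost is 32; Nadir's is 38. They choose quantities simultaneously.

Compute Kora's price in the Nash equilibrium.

138.8

Mine Kora's profit: π = q_{Kora}(297 − 2q_{Kora} − q_{Nadir}) − 32q_{Kora}.
∂π/∂q_{Kora} = 265 − 4q_{Kora} − q_{Nadir} = 0 ⇒ q_{Kora} = 66.25 − 0.25q_{Nadir}.
Similarly q_{Nadir} = 64.75 − 0.25q_{Kora}.
Solving the two reaction functions simultaneously: (1 − (−0.25)(−0.25))q_{Kora} = 66.25 − 0.25·64.75, so 0.9375q_{Kora} = 50.0625 and q_{Kora} = 53.4.
Then q_{Nadir} = 64.75 − 0.25·53.4 = 51.4.
P_{Kora} = 297 − 2·53.4 − 51.4 = 138.8.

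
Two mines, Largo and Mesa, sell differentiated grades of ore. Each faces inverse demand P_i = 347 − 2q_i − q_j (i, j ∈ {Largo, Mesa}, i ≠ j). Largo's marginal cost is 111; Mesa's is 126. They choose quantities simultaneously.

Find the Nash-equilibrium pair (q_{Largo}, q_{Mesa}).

48.2, 43.2

Mine Largo's profit: π = q_{Largo}(347 − 2q_{Largo} − q_{Mesa}) − 111q_{Largo}.
∂π/∂q_{Largo} = 236 − 4q_{Largo} − q_{Mesa} = 0 ⇒ q_{Largo} = 59 − 0.25q_{Mesa}.
Similarly q_{Mesa} = 55.25 − 0.25q_{Largo}.
Solving the two reaction functions simultaneously: (1 − (−0.25)(−0.25))q_{Largo} = 59 − 0.25·55.25, so 0.9375q_{Largo} = 45.1875 and q_{Largo} = 48.2.
Then q_{Mesa} = 55.25 − 0.25·48.2 = 43.2.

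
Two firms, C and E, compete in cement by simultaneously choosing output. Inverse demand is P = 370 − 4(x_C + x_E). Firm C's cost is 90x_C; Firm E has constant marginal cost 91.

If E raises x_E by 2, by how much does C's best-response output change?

Firm C's profit: π = x_C(370 − 4(x_C + x_E)) − 90x_C.
∂π/∂x_C = 280 − 8x_C − 4x_E = 0, so x_C = 35 − 0.5x_E.
The reaction-function slope is −0.5, so a 2-unit rise in x_E moves x_C by −0.5 × 2 = −1. C's best response falls — the actions are strategic substitutes.

-1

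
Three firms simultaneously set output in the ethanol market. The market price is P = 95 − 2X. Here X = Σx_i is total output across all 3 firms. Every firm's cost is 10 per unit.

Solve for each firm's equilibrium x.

A representative firm's profit is π_i = x_i(95 − 2X) − 10x_i, with X = x_i + Σ_{j≠i} x_j.
First-order condition: 85 − 4x_i − 2Σ_{j≠i} x_j = 0.
In a symmetric equilibrium every firm chooses the same x, so Σ_{j≠i} x_j = 2x. The condition becomes 85 − 8x = 0, giving x = 85/8 = 10.625.

10.625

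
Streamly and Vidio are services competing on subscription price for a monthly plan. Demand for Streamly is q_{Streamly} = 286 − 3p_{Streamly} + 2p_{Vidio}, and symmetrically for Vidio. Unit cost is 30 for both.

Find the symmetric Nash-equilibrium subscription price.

94

Streamly's profit: π = (p_{Streamly} − 30)(286 − 3p_{Streamly} + 2p_{Vidio}).
∂π/∂p_{Streamly} = 376 − 6p_{Streamly} + 2p_{Vidio} = 0 ⇒ p_{Streamly} = 188/3 + (1/3)p_{Vidio}.
The game is symmetric, so in equilibrium p_{Vidio} = p_{Streamly}: the reaction function gives (2/3)p_{Streamly} = 188/3, hence p_{Streamly} = 94.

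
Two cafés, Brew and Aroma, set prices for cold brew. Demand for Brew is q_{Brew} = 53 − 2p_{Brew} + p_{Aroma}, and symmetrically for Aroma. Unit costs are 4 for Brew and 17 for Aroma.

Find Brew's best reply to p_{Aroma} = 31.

23

Brew's profit: π = (p_{Brew} − 4)(53 − 2p_{Brew} + p_{Aroma}).
∂π/∂p_{Brew} = 61 − 4p_{Brew} + p_{Aroma} = 0 ⇒ p_{Brew} = 15.25 + 0.25p_{Aroma}.
At p_{Aroma} = 31: p_{Brew} = 15.25 + 0.25·31 = 23.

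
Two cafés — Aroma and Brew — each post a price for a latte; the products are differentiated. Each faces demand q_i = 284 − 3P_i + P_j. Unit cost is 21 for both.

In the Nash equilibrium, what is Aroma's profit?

Aroma's profit: π = (P_{Aroma} − 21)(284 − 3P_{Aroma} + P_{Brew}).
∂π/∂P_{Aroma} = 347 − 6P_{Aroma} + P_{Brew} = 0 ⇒ P_{Aroma} = 347/6 + (1/6)P_{Brew}.
The game is symmetric, so in equilibrium P_{Brew} = P_{Aroma}: the reaction function gives (5/6)P_{Aroma} = 347/6, hence P_{Aroma} = 69.4.
q_{Aroma} = 284 − 3·69.4 + 69.4 = 145.2.
Profit = (69.4 − 21)·145.2 = 7027.68.

7027.68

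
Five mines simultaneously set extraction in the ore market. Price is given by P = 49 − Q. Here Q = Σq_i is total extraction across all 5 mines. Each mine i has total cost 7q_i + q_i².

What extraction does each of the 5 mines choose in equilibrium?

5.25

A representative mine's profit is π_i = q_i(49 − Q) − 7q_i − q_i², with Q = q_i + Σ_{j≠i} q_j.
First-order condition: 42 − 4q_i − Σ_{j≠i} q_j = 0.
Imposing symmetry (q_j = q for all j) turns Σ_{j≠i} q_j into 4q, so 42 = 8q and q = 5.25.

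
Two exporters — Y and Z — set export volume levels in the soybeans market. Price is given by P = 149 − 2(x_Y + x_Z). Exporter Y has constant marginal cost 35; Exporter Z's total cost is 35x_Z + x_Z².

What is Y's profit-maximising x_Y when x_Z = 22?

17.5

Exporter Y's profit: π = x_Y(149 − 2(x_Y + x_Z)) − 35x_Y.
∂π/∂x_Y = 114 − 4x_Y − 2x_Z = 0, so x_Y = 28.5 − 0.5x_Z.
At x_Z = 22: x_Y = 28.5 − 0.5·22 = 17.5.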